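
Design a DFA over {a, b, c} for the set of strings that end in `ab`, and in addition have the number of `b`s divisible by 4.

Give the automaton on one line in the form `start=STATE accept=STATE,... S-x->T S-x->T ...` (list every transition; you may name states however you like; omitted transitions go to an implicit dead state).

Run two small machines in parallel and take their product. The first has 3 states tracking how much of the suffix `ab` has currently been matched; the second has 4 states tracking the count of `b`s modulo 4. A product state is a pair (one from each), accepting exactly when both do.
With 12 states:
          a    b    c  
>  s0     s1   s2   s0 
   s1     s1   s3   s0 
   s2     s4   s5   s2 
   s3     s4   s5   s2 
   s4     s4   s6   s2 
   s5     s7   s8   s5 
   s6     s7   s8   s5 
   s7     s7   s9   s5 
   s8    s10   s0   s8 
   s9    s10   s0   s8 
   s10   s10  s11   s8 
 * s11    s1   s2   s0 
(> = start, * = accepting)

start=s0 accept=s11 s0-a->s1 s0-b->s2 s0-c->s0 s1-a->s1 s1-b->s3 s1-c->s0 s2-a->s4 s2-b->s5 s2-c->s2 s3-a->s4 s3-b->s5 s3-c->s2 s4-a->s4 s4-b->s6 s4-c->s2 s5-a->s7 s5-b->s8 s5-c->s5 s6-a->s7 s6-b->s8 s6-c->s5 s7-a->s7 s7-b->s9 s7-c->s5 s8-a->s10 s8-b->s0 s8-c->s8 s9-a->s10 s9-b->s0 s9-c->s8 s10-a->s10 s10-b->s11 s10-c->s8 s11-a->s1 s11-b->s2 s11-c->s0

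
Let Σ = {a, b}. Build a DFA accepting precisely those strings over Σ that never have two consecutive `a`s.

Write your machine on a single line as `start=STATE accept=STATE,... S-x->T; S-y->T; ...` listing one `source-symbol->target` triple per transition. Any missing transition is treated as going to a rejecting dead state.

start=q0; accept=q0,q1; q0-a->q1; q0-b->q0; q1-a->q2; q1-b->q0; q2-a->q2; q2-b->q2

This is the complement of 'contains `aa`'. Use the same substring-matching states — q0 through q2 holding how much of `aa` has just been matched — but flip the accepting set: everything except the trap q2 accepts.
3 states suffice.
        a   b  
>* q0   q1  q0 
 * q1   q2  q0 
   q2   q2  q2 
(> = start, * = accepting)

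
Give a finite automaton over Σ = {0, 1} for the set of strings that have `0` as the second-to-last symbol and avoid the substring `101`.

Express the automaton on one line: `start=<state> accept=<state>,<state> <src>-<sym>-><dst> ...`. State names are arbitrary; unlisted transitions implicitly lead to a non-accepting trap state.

Handle the two conditions separately and then intersect. The first has 7 states tracking the last 2 symbols read; the second has 4 states tracking partial matches of the forbidden pattern `101`. A product state is a pair (one from each), accepting exactly when both do. Minimizing collapses redundant product states.
7 states suffice.
       0  1 
>  A   B  C 
   B   D  E 
   C   F  C 
 * D   D  E 
 * E   F  C 
   F   D  G 
   G   G  G 
(> = start, * = accepting)

start=A accept=D,E A-0->B A-1->C B-0->D B-1->E C-0->F C-1->C D-0->D D-1->E E-0->F E-1->C F-0->D F-1->G G-0->G G-1->G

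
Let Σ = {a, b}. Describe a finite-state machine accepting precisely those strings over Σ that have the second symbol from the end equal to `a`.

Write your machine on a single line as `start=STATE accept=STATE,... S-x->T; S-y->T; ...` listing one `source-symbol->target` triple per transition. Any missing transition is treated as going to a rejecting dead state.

A DFA must remember the last 2 symbols (since which symbol is second-to-last isn't known until the input ends). Use one state per possible window of the last ≤2 symbols; accept from those whose window starts with `a`.
7 states suffice.
        a   b  
>  s0   s1  s2 
   s1   s3  s4 
   s2   s5  s6 
 * s3   s3  s4 
 * s4   s5  s6 
   s5   s3  s4 
   s6   s5  s6 
(> = start, * = accepting)

start=s0; accept=s3,s4; s0-a->s1; s0-b->s2; s1-a->s3; s1-b->s4; s2-a->s5; s2-b->s6; s3-a->s3; s3-b->s4; s4-a->s5; s4-b->s6; s5-a->s3; s5-b->s4; s6-a->s5; s6-b->s6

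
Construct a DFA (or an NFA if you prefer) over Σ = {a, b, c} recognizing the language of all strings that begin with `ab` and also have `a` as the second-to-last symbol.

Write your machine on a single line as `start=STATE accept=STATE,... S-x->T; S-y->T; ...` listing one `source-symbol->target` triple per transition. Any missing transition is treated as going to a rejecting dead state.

start=q0; accept=q3,q6; q0-a->q1; q0-b->q2; q0-c->q2; q1-a->q2; q1-b->q3; q1-c->q2; q2-a->q2; q2-b->q2; q2-c->q2; q3-a->q4; q3-b->q5; q3-c->q5; q4-a->q6; q4-b->q3; q4-c->q3; q5-a->q4; q5-b->q5; q5-c->q5; q6-a->q6; q6-b->q3; q6-c->q3

Handle the two conditions separately and then intersect. The first has 4 states tracking whether the input so far still matches the prefix `ab`; the second has 13 states tracking the last 2 symbols read. A product state is a pair (one from each), accepting exactly when both do. Minimizing collapses redundant product states.
With 7 states:
        a   b   c  
>  q0   q1  q2  q2 
   q1   q2  q3  q2 
   q2   q2  q2  q2 
 * q3   q4  q5  q5 
   q4   q6  q3  q3 
   q5   q4  q5  q5 
 * q6   q6  q3  q3 
(> = start, * = accepting)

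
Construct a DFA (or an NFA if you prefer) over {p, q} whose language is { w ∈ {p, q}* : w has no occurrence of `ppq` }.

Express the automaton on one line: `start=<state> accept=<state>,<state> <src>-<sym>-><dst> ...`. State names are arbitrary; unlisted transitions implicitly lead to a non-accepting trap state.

start=A accept=A,B,C A-p->B A-q->A B-p->C B-q->A C-p->C C-q->D D-p->D D-q->D

This is the complement of 'contains `ppq`'. Use the same substring-matching states — A through D holding how much of `ppq` has just been matched — but flip the accepting set: everything except the trap D accepts.
With 4 states:
       p  q 
>* A   B  A 
 * B   C  A 
 * C   C  D 
   D   D  D 
(> = start, * = accepting)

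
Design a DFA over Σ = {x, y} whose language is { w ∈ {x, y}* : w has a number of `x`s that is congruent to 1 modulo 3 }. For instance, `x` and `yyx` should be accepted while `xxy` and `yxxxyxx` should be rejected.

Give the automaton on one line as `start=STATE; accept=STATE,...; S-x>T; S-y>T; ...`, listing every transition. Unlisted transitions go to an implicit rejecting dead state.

start=S0; accept=S1; S0-x>S1; S0-y>S0; S1-x>S2; S1-y>S1; S2-x>S0; S2-y>S2

Keep the running count of `x`s modulo 3: each `x` advances along the cycle S0 → S1 → S2 → S0 while other symbols loop. Accept at S1.
A 3-state machine:
        x   y  
>  S0   S1  S0 
 * S1   S2  S1 
   S2   S0  S2 
(> = start, * = accepting)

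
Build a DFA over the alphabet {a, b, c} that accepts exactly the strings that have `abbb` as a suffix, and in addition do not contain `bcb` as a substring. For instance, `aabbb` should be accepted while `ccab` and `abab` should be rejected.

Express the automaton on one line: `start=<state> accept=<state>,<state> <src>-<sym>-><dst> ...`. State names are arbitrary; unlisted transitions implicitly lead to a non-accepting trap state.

Handle the two conditions separately and then intersect. One (5 states) tracks how much of the suffix `abbb` has currently been matched; the other (4 states) tracks partial matches of the forbidden pattern `bcb`. Each combined state is a pair, one component from each; accept when both components accept.
          a    b    c  
>  q0     q1   q2   q0 
   q1     q1   q3   q0 
   q2     q1   q2   q4 
   q3     q1   q5   q4 
   q4     q1   q6   q0 
   q5     q1   q7   q4 
   q6     q8   q6   q6 
 * q7     q1   q2   q4 
   q8     q8   q9   q6 
   q9     q8  q10   q6 
   q10    q8  q11   q6 
   q11    q8   q6   q6 
(> = start, * = accepting)

start=q0 accept=q7 q0-a->q1 q0-b->q2 q0-c->q0 q1-a->q1 q1-b->q3 q1-c->q0 q2-a->q1 q2-b->q2 q2-c->q4 q3-a->q1 q3-b->q5 q3-c->q4 q4-a->q1 q4-b->q6 q4-c->q0 q5-a->q1 q5-b->q7 q5-c->q4 q6-a->q8 q6-b->q6 q6-c->q6 q7-a->q1 q7-b->q2 q7-c->q4 q8-a->q8 q8-b->q9 q8-c->q6 q9-a->q8 q9-b->q10 q9-c->q6 q10-a->q8 q10-b->q11 q10-c->q6 q11-a->q8 q11-b->q6 q11-c->q6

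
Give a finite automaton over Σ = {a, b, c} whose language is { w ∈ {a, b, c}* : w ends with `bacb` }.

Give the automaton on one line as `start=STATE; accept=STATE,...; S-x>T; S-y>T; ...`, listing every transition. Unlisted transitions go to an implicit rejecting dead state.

Let each state record the length of the longest suffix of the input read so far that is also a prefix of `bacb`. S1 means the last symbol is `b`; S2 means the last 2 symbols are `ba`; S3 means the last 3 symbols are `bac`; S4 means the last 4 symbols are `bacb`. Accept only at S4, where the string currently ends in `bacb`.
        a   b   c  
>  S0   S0  S1  S0 
   S1   S2  S1  S0 
   S2   S0  S1  S3 
   S3   S0  S4  S0 
 * S4   S2  S1  S0 
(> = start, * = accepting)

start=S0; accept=S4; S0-a>S0; S0-b>S1; S0-c>S0; S1-a>S2; S1-b>S1; S1-c>S0; S2-a>S0; S2-b>S1; S2-c>S3; S3-a>S0; S3-b>S4; S3-c>S0; S4-a>S2; S4-b>S1; S4-c>S0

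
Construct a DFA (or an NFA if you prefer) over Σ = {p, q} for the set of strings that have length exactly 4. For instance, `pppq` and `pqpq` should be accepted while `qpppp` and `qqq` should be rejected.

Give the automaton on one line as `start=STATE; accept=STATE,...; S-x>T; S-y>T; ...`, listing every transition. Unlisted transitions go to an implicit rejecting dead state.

We only need to distinguish lengths 0, 1, …, 4, and '>4'. Chain A → B → C → D → E → F on every symbol, with F looping. Accepting states: {E}.
With 6 states:
       p  q 
>  A   B  B 
   B   C  C 
   C   D  D 
   D   E  E 
 * E   F  F 
   F   F  F 
(> = start, * = accepting)

start=A; accept=E; A-p>B; A-q>B; B-p>C; B-q>C; C-p>D; C-q>D; D-p>E; D-q>E; E-p>F; E-q>F; F-p>F; F-q>F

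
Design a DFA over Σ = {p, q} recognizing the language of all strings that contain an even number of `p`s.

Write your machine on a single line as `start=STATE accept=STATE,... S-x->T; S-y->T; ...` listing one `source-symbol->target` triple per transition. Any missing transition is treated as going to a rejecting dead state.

The only thing that matters is how many `p`s have appeared, reduced mod 2. Use one state per residue: A for 0, …, B for 1. Reading `p` moves to the next residue; anything else stays put. A is accepting.
       p  q 
>* A   B  A 
   B   A  B 
(> = start, * = accepting)

start=A; accept=A; A-p->B; A-q->A; B-p->A; B-q->B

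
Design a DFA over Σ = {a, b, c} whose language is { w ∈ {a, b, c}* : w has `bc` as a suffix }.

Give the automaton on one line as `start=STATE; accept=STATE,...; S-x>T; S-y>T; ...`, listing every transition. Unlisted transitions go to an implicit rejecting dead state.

Let each state record the length of the longest suffix of the input read so far that is also a prefix of `bc`. q1 means the last symbol is `b`; q2 means the last 2 symbols are `bc`. Accept only at q2, where the string currently ends in `bc`.
A 3-state machine:
        a   b   c  
>  q0   q0  q1  q0 
   q1   q0  q1  q2 
 * q2   q0  q1  q0 
(> = start, * = accepting)

start=q0; accept=q2; q0-a>q0; q0-b>q1; q0-c>q0; q1-a>q0; q1-b>q1; q1-c>q2; q2-a>q0; q2-b>q1; q2-c>q0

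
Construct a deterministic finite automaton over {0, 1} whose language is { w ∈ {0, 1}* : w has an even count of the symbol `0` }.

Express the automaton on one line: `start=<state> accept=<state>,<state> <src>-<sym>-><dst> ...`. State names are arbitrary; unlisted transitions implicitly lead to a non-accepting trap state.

start=q0 accept=q0 q0-0->q1 q0-1->q0 q1-0->q0 q1-1->q1

Keep the running count of `0`s modulo 2: each `0` advances along the cycle q0 → q1 → q0 while other symbols loop. Accept at q0.
A 2-state machine:
        0   1  
>* q0   q1  q0 
   q1   q0  q1 
(> = start, * = accepting)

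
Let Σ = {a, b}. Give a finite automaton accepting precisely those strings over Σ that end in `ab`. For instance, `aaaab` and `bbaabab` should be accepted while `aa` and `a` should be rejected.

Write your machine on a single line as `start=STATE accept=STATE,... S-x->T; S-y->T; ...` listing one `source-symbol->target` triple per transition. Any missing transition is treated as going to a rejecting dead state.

Let each state record the length of the longest suffix of the input read so far that is also a prefix of `ab`. S1 means the last symbol is `a`; S2 means the last 2 symbols are `ab`. Accept only at S2, where the string currently ends in `ab`.
3 states suffice.
        a   b  
>  S0   S1  S0 
   S1   S1  S2 
 * S2   S1  S0 
(> = start, * = accepting)

start=S0; accept=S2; S0-a->S1; S0-b->S0; S1-a->S1; S1-b->S2; S2-a->S1; S2-b->S0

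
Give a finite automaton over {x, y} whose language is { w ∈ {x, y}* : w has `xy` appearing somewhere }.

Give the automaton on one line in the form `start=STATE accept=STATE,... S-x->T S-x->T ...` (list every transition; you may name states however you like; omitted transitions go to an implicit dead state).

start=A accept=C A-x->B A-y->A B-x->B B-y->C C-x->C C-y->C

States A..B record the length of the longest prefix of `xy` that matches the current input suffix. Reaching C means `xy` has been seen, and we stay there forever. Accept from C.
       x  y 
>  A   B  A 
   B   B  C 
 * C   C  C 
(> = start, * = accepting)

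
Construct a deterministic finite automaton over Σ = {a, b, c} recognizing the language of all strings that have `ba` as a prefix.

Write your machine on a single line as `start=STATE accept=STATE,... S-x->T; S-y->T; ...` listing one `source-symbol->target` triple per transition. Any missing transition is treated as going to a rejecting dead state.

start=s0; accept=s2; s0-a->s3; s0-b->s1; s0-c->s3; s1-a->s2; s1-b->s3; s1-c->s3; s2-a->s2; s2-b->s2; s2-c->s2; s3-a->s3; s3-b->s3; s3-c->s3

Walk along `ba` while the input agrees: from s0 take `b` to s1, and so on. Any deviation drops to the rejecting sink s3. Once s2 is reached the prefix is confirmed and every continuation is accepted.
A 4-state machine:
        a   b   c  
>  s0   s3  s1  s3 
   s1   s2  s3  s3 
 * s2   s2  s2  s2 
   s3   s3  s3  s3 
(> = start, * = accepting)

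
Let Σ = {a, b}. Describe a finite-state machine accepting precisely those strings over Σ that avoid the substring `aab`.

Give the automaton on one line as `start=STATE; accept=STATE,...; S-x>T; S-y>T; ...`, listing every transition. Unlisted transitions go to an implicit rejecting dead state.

This is the complement of 'contains `aab`'. Use the same substring-matching states — q0 through q3 holding how much of `aab` has just been matched — but flip the accepting set: everything except the trap q3 accepts.
4 states suffice.
        a   b  
>* q0   q1  q0 
 * q1   q2  q0 
 * q2   q2  q3 
   q3   q3  q3 
(> = start, * = accepting)

start=q0; accept=q0,q1,q2; q0-a>q1; q0-b>q0; q1-a>q2; q1-b>q0; q2-a>q2; q2-b>q3; q3-a>q3; q3-b>q3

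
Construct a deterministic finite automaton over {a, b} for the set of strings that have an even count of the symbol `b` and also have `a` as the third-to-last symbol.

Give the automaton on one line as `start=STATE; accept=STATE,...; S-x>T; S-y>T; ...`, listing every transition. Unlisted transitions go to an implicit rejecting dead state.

Run two small machines in parallel and take their product. The first has 2 states tracking the count of `b`s modulo 2; the second has 15 states tracking the last 3 symbols read. A product state is a pair (one from each), accepting exactly when both do.
23 states suffice.
          a    b  
>  S0     S1   S2 
   S1     S3   S4 
   S2     S5   S6 
   S3     S7   S8 
   S4     S9  S10 
   S5    S11  S12 
   S6    S13  S14 
 * S7     S7   S8 
   S8     S9  S10 
   S9    S11  S12 
 * S10   S13  S14 
   S11   S15  S16 
   S12   S17  S18 
   S13   S19  S20 
   S14   S21  S22 
   S15   S15  S16 
 * S16   S17  S18 
 * S17   S19  S20 
   S18   S21  S22 
   S19    S7   S8 
   S20    S9  S10 
   S21   S11  S12 
   S22   S13  S14 
(> = start, * = accepting)

start=S0; accept=S7,S10,S16,S17; S0-a>S1; S0-b>S2; S1-a>S3; S1-b>S4; S2-a>S5; S2-b>S6; S3-a>S7; S3-b>S8; S4-a>S9; S4-b>S10; S5-a>S11; S5-b>S12; S6-a>S13; S6-b>S14; S7-a>S7; S7-b>S8; S8-a>S9; S8-b>S10; S9-a>S11; S9-b>S12; S10-a>S13; S10-b>S14; S11-a>S15; S11-b>S16; S12-a>S17; S12-b>S18; S13-a>S19; S13-b>S20; S14-a>S21; S14-b>S22; S15-a>S15; S15-b>S16; S16-a>S17; S16-b>S18; S17-a>S19; S17-b>S20; S18-a>S21; S18-b>S22; S19-a>S7; S19-b>S8; S20-a>S9; S20-b>S10; S21-a>S11; S21-b>S12; S22-a>S13; S22-b>S14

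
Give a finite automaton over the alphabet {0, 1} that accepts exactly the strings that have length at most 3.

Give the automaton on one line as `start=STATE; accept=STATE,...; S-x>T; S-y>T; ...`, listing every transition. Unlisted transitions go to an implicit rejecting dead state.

start=s0; accept=s0,s1,s2,s3; s0-0>s1; s0-1>s1; s1-0>s2; s1-1>s2; s2-0>s3; s2-1>s3; s3-0>s4; s3-1>s4; s4-0>s4; s4-1>s4

Count input length up to 4: every symbol moves from s0 toward s4, which means 'more than 3' and absorbs. Accept from {s0, s1, s2, s3}.
A 5-state machine:
        0   1  
>* s0   s1  s1 
 * s1   s2  s2 
 * s2   s3  s3 
 * s3   s4  s4 
   s4   s4  s4 
(> = start, * = accepting)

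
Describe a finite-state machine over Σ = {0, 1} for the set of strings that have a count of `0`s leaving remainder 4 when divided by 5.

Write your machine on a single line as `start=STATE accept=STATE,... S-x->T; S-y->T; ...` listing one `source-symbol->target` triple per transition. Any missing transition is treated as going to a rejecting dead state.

start=s0; accept=s4; s0-0->s1; s0-1->s0; s1-0->s2; s1-1->s1; s2-0->s3; s2-1->s2; s3-0->s4; s3-1->s3; s4-0->s0; s4-1->s4

Keep the running count of `0`s modulo 5: each `0` advances along the cycle s0 → s1 → s2 → s3 → s4 → s0 while other symbols loop. Accept at s4.
        0   1  
>  s0   s1  s0 
   s1   s2  s1 
   s2   s3  s2 
   s3   s4  s3 
 * s4   s0  s4 
(> = start, * = accepting)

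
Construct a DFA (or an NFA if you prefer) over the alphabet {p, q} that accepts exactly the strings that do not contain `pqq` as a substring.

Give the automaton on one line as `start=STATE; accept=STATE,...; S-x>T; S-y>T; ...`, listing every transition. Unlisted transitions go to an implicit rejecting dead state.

This is the complement of 'contains `pqq`'. Use the same substring-matching states — A through D holding how much of `pqq` has just been matched — but flip the accepting set: everything except the trap D accepts.
4 states suffice.
       p  q 
>* A   B  A 
 * B   B  C 
 * C   B  D 
   D   D  D 
(> = start, * = accepting)

start=A; accept=A,B,C; A-p>B; A-q>A; B-p>B; B-q>C; C-p>B; C-q>D; D-p>D; D-q>D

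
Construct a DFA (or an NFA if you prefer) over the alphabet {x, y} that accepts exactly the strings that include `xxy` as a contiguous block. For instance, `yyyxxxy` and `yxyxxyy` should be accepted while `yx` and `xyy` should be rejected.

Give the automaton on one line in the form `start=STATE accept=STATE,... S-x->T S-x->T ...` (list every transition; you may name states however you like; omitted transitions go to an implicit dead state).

Track how much of `xxy` has been matched so far: state s0 is no progress, s3 is the absorbing accept state reached once `xxy` has occurred. Intermediate states record partial matches; on a mismatch, fall back to the longest reusable overlap.
A 4-state machine:
        x   y  
>  s0   s1  s0 
   s1   s2  s0 
   s2   s2  s3 
 * s3   s3  s3 
(> = start, * = accepting)

start=s0 accept=s3 s0-x->s1 s0-y->s0 s1-x->s2 s1-y->s0 s2-x->s2 s2-y->s3 s3-x->s3 s3-y->s3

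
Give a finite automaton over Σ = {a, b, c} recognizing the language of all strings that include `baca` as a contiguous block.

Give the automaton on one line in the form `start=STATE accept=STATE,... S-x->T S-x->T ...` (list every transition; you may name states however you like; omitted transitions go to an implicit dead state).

start=q0 accept=q4 q0-a->q0 q0-b->q1 q0-c->q0 q1-a->q2 q1-b->q1 q1-c->q0 q2-a->q0 q2-b->q1 q2-c->q3 q3-a->q4 q3-b->q1 q3-c->q0 q4-a->q4 q4-b->q4 q4-c->q4

States q0..q3 record the length of the longest prefix of `baca` that matches the current input suffix. Reaching q4 means `baca` has been seen, and we stay there forever. Accept from q4.
        a   b   c  
>  q0   q0  q1  q0 
   q1   q2  q1  q0 
   q2   q0  q1  q3 
   q3   q4  q1  q0 
 * q4   q4  q4  q4 
(> = start, * = accepting)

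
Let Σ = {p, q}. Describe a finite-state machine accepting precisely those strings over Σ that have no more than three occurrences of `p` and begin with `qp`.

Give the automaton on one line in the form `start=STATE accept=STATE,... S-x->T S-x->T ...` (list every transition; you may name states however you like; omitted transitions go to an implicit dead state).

Build one automaton per condition and run them in lockstep. The first has 5 states tracking the count of `p`s, saturating at 4; the second has 4 states tracking whether the input so far still matches the prefix `qp`. A product state is a pair (one from each), accepting exactly when both do.
An 11-state machine:
          p    q  
>  s0     s1   s2 
   s1     s3   s1 
   s2     s4   s5 
   s3     s6   s3 
 * s4     s7   s4 
   s5     s1   s5 
   s6     s8   s6 
 * s7     s9   s7 
   s8     s8   s8 
 * s9    s10   s9 
   s10   s10  s10 
(> = start, * = accepting)

start=s0 accept=s4,s7,s9 s0-p->s1 s0-q->s2 s1-p->s3 s1-q->s1 s2-p->s4 s2-q->s5 s3-p->s6 s3-q->s3 s4-p->s7 s4-q->s4 s5-p->s1 s5-q->s5 s6-p->s8 s6-q->s6 s7-p->s9 s7-q->s7 s8-p->s8 s8-q->s8 s9-p->s10 s9-q->s9 s10-p->s10 s10-q->s10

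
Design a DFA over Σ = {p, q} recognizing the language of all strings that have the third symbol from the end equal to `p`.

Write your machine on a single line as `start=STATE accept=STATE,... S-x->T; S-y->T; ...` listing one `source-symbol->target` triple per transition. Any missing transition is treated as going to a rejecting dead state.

A DFA must remember the last 3 symbols (since which symbol is third-to-last isn't known until the input ends). Use one state per possible window of the last ≤3 symbols; accept from those whose window starts with `p`.
15 states suffice.
          p    q  
>  s0     s1   s2 
   s1     s3   s4 
   s2     s5   s6 
   s3     s7   s8 
   s4     s9  s10 
   s5    s11  s12 
   s6    s13  s14 
 * s7     s7   s8 
 * s8     s9  s10 
 * s9    s11  s12 
 * s10   s13  s14 
   s11    s7   s8 
   s12    s9  s10 
   s13   s11  s12 
   s14   s13  s14 
(> = start, * = accepting)

start=s0; accept=s7,s8,s9,s10; s0-p->s1; s0-q->s2; s1-p->s3; s1-q->s4; s2-p->s5; s2-q->s6; s3-p->s7; s3-q->s8; s4-p->s9; s4-q->s10; s5-p->s11; s5-q->s12; s6-p->s13; s6-q->s14; s7-p->s7; s7-q->s8; s8-p->s9; s8-q->s10; s9-p->s11; s9-q->s12; s10-p->s13; s10-q->s14; s11-p->s7; s11-q->s8; s12-p->s9; s12-q->s10; s13-p->s11; s13-q->s12; s14-p->s13; s14-q->s14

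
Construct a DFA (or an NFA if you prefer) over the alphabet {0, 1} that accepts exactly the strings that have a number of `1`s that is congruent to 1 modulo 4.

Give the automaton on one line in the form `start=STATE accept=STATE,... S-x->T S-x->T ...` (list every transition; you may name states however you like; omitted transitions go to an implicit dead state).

The only thing that matters is how many `1`s have appeared, reduced mod 4. Use one state per residue: S0 for 0, …, S3 for 3. Reading `1` moves to the next residue; anything else stays put. S1 is accepting.
A 4-state machine:
        0   1  
>  S0   S0  S1 
 * S1   S1  S2 
   S2   S2  S3 
   S3   S3  S0 
(> = start, * = accepting)

start=S0 accept=S1 S0-0->S0 S0-1->S1 S1-0->S1 S1-1->S2 S2-0->S2 S2-1->S3 S3-0->S3 S3-1->S0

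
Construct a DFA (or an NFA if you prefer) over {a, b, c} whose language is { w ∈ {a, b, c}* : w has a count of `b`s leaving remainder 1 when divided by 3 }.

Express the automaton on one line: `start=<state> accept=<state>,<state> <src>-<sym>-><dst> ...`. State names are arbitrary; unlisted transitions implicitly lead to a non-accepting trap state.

start=q0 accept=q1 q0-a->q0 q0-b->q1 q0-c->q0 q1-a->q1 q1-b->q2 q1-c->q1 q2-a->q2 q2-b->q0 q2-c->q2

Keep the running count of `b`s modulo 3: each `b` advances along the cycle q0 → q1 → q2 → q0 while other symbols loop. Accept at q1.
        a   b   c  
>  q0   q0  q1  q0 
 * q1   q1  q2  q1 
   q2   q2  q0  q2 
(> = start, * = accepting)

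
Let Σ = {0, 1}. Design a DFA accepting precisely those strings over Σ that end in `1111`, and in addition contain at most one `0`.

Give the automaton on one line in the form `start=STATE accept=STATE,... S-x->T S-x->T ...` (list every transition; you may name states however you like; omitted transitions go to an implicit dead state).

Handle the two conditions separately and then intersect. One (5 states) tracks how much of the suffix `1111` has currently been matched; the other (3 states) tracks the count of `0`s, saturating at 2. Each combined state is a pair, one component from each; accept when both components accept. After merging equivalent states the machine shrinks.
11 states suffice.
          0    1  
>  S0     S1   S2 
   S1     S3   S4 
   S2     S1   S5 
   S3     S3   S3 
   S4     S3   S6 
   S5     S1   S7 
   S6     S3   S8 
   S7     S1   S9 
   S8     S3  S10 
 * S9     S1   S9 
 * S10    S3  S10 
(> = start, * = accepting)

start=S0 accept=S9,S10 S0-0->S1 S0-1->S2 S1-0->S3 S1-1->S4 S2-0->S1 S2-1->S5 S3-0->S3 S3-1->S3 S4-0->S3 S4-1->S6 S5-0->S1 S5-1->S7 S6-0->S3 S6-1->S8 S7-0->S1 S7-1->S9 S8-0->S3 S8-1->S10 S9-0->S1 S9-1->S9 S10-0->S3 S10-1->S10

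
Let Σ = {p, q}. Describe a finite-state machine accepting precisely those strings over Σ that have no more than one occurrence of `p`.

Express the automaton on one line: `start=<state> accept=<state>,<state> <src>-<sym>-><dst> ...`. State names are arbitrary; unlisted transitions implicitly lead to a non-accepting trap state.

Only the number of `p`s matters, and only up to 2. Make a chain A → B → C advanced by each `p` (with C absorbing); every other symbol self-loops. The accepting set is {A, B}.
3 states suffice.
       p  q 
>* A   B  A 
 * B   C  B 
   C   C  C 
(> = start, * = accepting)

start=A accept=A,B A-p->B A-q->A B-p->C B-q->B C-p->C C-q->C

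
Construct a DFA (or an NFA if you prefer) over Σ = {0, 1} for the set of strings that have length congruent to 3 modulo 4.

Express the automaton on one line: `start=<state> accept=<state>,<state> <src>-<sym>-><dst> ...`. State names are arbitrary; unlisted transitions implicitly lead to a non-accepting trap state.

Only the length mod 4 matters, so use a 4-cycle: from any state, every input symbol moves to the next state, wrapping S3 back to S0. Mark S3 accepting.
A 4-state machine:
        0   1  
>  S0   S1  S1 
   S1   S2  S2 
   S2   S3  S3 
 * S3   S0  S0 
(> = start, * = accepting)

start=S0 accept=S3 S0-0->S1 S0-1->S1 S1-0->S2 S1-1->S2 S2-0->S3 S2-1->S3 S3-0->S0 S3-1->S0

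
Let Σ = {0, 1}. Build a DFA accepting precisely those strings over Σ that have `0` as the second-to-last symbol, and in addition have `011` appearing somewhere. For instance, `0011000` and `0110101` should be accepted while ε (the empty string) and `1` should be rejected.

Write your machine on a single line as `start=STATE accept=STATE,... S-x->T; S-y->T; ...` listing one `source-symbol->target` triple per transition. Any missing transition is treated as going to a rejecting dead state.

start=s0; accept=s5,s6; s0-0->s1; s0-1->s0; s1-0->s1; s1-1->s2; s2-0->s1; s2-1->s3; s3-0->s4; s3-1->s3; s4-0->s5; s4-1->s6; s5-0->s5; s5-1->s6; s6-0->s4; s6-1->s3

Build one automaton per condition and run them in lockstep. One (7 states) tracks the last 2 symbols read; the other (4 states) tracks whether and how much of `011` has been seen. Each combined state is a pair, one component from each; accept when both components accept. Minimizing collapses redundant product states.
        0   1  
>  s0   s1  s0 
   s1   s1  s2 
   s2   s1  s3 
   s3   s4  s3 
   s4   s5  s6 
 * s5   s5  s6 
 * s6   s4  s3 
(> = start, * = accepting)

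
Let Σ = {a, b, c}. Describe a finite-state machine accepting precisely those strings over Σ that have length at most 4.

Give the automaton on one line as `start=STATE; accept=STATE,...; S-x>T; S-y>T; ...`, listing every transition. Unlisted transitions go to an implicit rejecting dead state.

start=S0; accept=S0,S1,S2,S3,S4; S0-a>S1; S0-b>S1; S0-c>S1; S1-a>S2; S1-b>S2; S1-c>S2; S2-a>S3; S2-b>S3; S2-c>S3; S3-a>S4; S3-b>S4; S3-c>S4; S4-a>S5; S4-b>S5; S4-c>S5; S5-a>S5; S5-b>S5; S5-c>S5

Count input length up to 5: every symbol moves from S0 toward S5, which means 'more than 4' and absorbs. Accept from {S0, S1, S2, S3, S4}.
A 6-state machine:
        a   b   c  
>* S0   S1  S1  S1 
 * S1   S2  S2  S2 
 * S2   S3  S3  S3 
 * S3   S4  S4  S4 
 * S4   S5  S5  S5 
   S5   S5  S5  S5 
(> = start, * = accepting)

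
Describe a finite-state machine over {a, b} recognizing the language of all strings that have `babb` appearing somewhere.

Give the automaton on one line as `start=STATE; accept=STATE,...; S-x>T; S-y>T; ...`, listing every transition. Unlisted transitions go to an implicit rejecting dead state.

Track how much of `babb` has been matched so far: state q0 is no progress, q4 is the absorbing accept state reached once `babb` has occurred. Intermediate states record partial matches; on a mismatch, fall back to the longest reusable overlap.
        a   b  
>  q0   q0  q1 
   q1   q2  q1 
   q2   q0  q3 
   q3   q2  q4 
 * q4   q4  q4 
(> = start, * = accepting)

start=q0; accept=q4; q0-a>q0; q0-b>q1; q1-a>q2; q1-b>q1; q2-a>q0; q2-b>q3; q3-a>q2; q3-b>q4; q4-a>q4; q4-b>q4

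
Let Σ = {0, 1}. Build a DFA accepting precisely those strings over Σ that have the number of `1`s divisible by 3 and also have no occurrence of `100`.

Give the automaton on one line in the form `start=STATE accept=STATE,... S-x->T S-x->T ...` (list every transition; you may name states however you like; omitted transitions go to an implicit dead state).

start=s0 accept=s0,s6,s7 s0-0->s0 s0-1->s1 s1-0->s2 s1-1->s3 s2-0->s4 s2-1->s3 s3-0->s5 s3-1->s6 s4-0->s4 s4-1->s4 s5-0->s4 s5-1->s6 s6-0->s7 s6-1->s1 s7-0->s4 s7-1->s1

Handle the two conditions separately and then intersect. The first has 3 states tracking the count of `1`s modulo 3; the second has 4 states tracking partial matches of the forbidden pattern `100`. A product state is a pair (one from each), accepting exactly when both do. Equivalent product states are then merged.
With 8 states:
        0   1  
>* s0   s0  s1 
   s1   s2  s3 
   s2   s4  s3 
   s3   s5  s6 
   s4   s4  s4 
   s5   s4  s6 
 * s6   s7  s1 
 * s7   s4  s1 
(> = start, * = accepting)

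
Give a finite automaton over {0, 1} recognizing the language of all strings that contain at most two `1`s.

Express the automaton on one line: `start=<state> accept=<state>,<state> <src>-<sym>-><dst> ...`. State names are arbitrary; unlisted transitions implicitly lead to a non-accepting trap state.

Count `1`s, saturating at 3: states S0 through S2 mean 0 through 2 `1`s seen; S3 means more than 2. Each `1` increments (capped at S3); other symbols loop. Accept from {S0, S1, S2}.
        0   1  
>* S0   S0  S1 
 * S1   S1  S2 
 * S2   S2  S3 
   S3   S3  S3 
(> = start, * = accepting)

start=S0 accept=S0,S1,S2 S0-0->S0 S0-1->S1 S1-0->S1 S1-1->S2 S2-0->S2 S2-1->S3 S3-0->S3 S3-1->S3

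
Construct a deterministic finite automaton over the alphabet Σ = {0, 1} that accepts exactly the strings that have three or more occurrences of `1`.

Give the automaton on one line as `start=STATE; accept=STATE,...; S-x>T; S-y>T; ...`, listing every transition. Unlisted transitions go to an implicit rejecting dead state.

start=q0; accept=q3,q4; q0-0>q0; q0-1>q1; q1-0>q1; q1-1>q2; q2-0>q2; q2-1>q3; q3-0>q3; q3-1>q4; q4-0>q4; q4-1>q4

Only the number of `1`s matters, and only up to 4. Make a chain q0 → q1 → q2 → q3 → q4 advanced by each `1` (with q4 absorbing); every other symbol self-loops. The accepting set is {q3, q4}.
A 5-state machine:
        0   1  
>  q0   q0  q1 
   q1   q1  q2 
   q2   q2  q3 
 * q3   q3  q4 
 * q4   q4  q4 
(> = start, * = accepting)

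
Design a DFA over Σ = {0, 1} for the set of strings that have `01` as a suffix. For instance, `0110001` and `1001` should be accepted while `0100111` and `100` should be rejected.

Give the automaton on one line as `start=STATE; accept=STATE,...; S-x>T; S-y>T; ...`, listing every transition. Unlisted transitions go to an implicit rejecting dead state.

Let each state record the length of the longest suffix of the input read so far that is also a prefix of `01`. s1 means the last symbol is `0`; s2 means the last 2 symbols are `01`. Accept only at s2, where the string currently ends in `01`.
        0   1  
>  s0   s1  s0 
   s1   s1  s2 
 * s2   s1  s0 
(> = start, * = accepting)

start=s0; accept=s2; s0-0>s1; s0-1>s0; s1-0>s1; s1-1>s2; s2-0>s1; s2-1>s0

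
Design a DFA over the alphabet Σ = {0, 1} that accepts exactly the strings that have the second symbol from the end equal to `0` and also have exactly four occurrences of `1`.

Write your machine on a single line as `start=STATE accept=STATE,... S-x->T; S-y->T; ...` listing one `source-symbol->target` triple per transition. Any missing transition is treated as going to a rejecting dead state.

Build one automaton per condition and run them in lockstep. One (7 states) tracks the last 2 symbols read; the other (6 states) tracks the count of `1`s, saturating at 5. Each combined state is a pair, one component from each; accept when both components accept.
23 states suffice.
          0    1  
>  q0     q1   q2 
   q1     q3   q4 
   q2     q5   q6 
   q3     q3   q4 
   q4     q5   q6 
   q5     q7   q8 
   q6     q9  q10 
   q7     q7   q8 
   q8     q9  q10 
   q9    q11  q12 
   q10   q13  q14 
   q11   q11  q12 
   q12   q13  q14 
   q13   q15  q16 
   q14   q17  q18 
   q15   q15  q16 
 * q16   q17  q18 
   q17   q19  q20 
   q18   q21  q18 
 * q19   q19  q20 
   q20   q21  q18 
   q21   q22  q20 
   q22   q22  q20 
(> = start, * = accepting)

start=q0; accept=q16,q19; q0-0->q1; q0-1->q2; q1-0->q3; q1-1->q4; q2-0->q5; q2-1->q6; q3-0->q3; q3-1->q4; q4-0->q5; q4-1->q6; q5-0->q7; q5-1->q8; q6-0->q9; q6-1->q10; q7-0->q7; q7-1->q8; q8-0->q9; q8-1->q10; q9-0->q11; q9-1->q12; q10-0->q13; q10-1->q14; q11-0->q11; q11-1->q12; q12-0->q13; q12-1->q14; q13-0->q15; q13-1->q16; q14-0->q17; q14-1->q18; q15-0->q15; q15-1->q16; q16-0->q17; q16-1->q18; q17-0->q19; q17-1->q20; q18-0->q21; q18-1->q18; q19-0->q19; q19-1->q20; q20-0->q21; q20-1->q18; q21-0->q22; q21-1->q20; q22-0->q22; q22-1->q20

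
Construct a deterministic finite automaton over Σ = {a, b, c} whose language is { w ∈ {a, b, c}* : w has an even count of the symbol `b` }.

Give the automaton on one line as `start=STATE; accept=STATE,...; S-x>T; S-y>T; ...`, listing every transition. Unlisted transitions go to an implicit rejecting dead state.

Keep the running count of `b`s modulo 2: each `b` advances along the cycle s0 → s1 → s0 while other symbols loop. Accept at s0.
        a   b   c  
>* s0   s0  s1  s0 
   s1   s1  s0  s1 
(> = start, * = accepting)

start=s0; accept=s0; s0-a>s0; s0-b>s1; s0-c>s0; s1-a>s1; s1-b>s0; s1-c>s1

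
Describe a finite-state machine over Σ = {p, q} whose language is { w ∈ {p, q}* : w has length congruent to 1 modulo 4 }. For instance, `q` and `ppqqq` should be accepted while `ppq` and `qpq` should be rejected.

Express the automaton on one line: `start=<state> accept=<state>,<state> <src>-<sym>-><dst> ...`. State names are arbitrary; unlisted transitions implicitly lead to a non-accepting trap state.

Count input length modulo 4: every symbol advances one step around the cycle s0 → s1 → s2 → s3 → s0. Accept at s1.
A 4-state machine:
        p   q  
>  s0   s1  s1 
 * s1   s2  s2 
   s2   s3  s3 
   s3   s0  s0 
(> = start, * = accepting)

start=s0 accept=s1 s0-p->s1 s0-q->s1 s1-p->s2 s1-q->s2 s2-p->s3 s2-q->s3 s3-p->s0 s3-q->s0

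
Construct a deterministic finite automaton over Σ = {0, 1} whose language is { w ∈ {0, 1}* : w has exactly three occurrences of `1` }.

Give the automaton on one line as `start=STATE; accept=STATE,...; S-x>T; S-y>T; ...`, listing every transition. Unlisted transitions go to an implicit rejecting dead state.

start=s0; accept=s3; s0-0>s0; s0-1>s1; s1-0>s1; s1-1>s2; s2-0>s2; s2-1>s3; s3-0>s3; s3-1>s4; s4-0>s4; s4-1>s4

Count `1`s, saturating at 4: states s0 through s3 mean 0 through 3 `1`s seen; s4 means more than 3. Each `1` increments (capped at s4); other symbols loop. Accept from {s3}.
        0   1  
>  s0   s0  s1 
   s1   s1  s2 
   s2   s2  s3 
 * s3   s3  s4 
   s4   s4  s4 
(> = start, * = accepting)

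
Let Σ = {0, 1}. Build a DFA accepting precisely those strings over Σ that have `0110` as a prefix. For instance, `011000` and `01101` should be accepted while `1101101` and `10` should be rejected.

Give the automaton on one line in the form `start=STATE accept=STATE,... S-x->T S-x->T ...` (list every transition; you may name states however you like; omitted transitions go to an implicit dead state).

start=q0 accept=q4 q0-0->q1 q0-1->q5 q1-0->q5 q1-1->q2 q2-0->q5 q2-1->q3 q3-0->q4 q3-1->q5 q4-0->q4 q4-1->q4 q5-0->q5 q5-1->q5

Check the first 4 symbols one by one: q0 through q3 record how many have matched `0110` so far; any wrong symbol goes to the dead state q5. After all 4 match we enter the accepting sink q4.
6 states suffice.
        0   1  
>  q0   q1  q5 
   q1   q5  q2 
   q2   q5  q3 
   q3   q4  q5 
 * q4   q4  q4 
   q5   q5  q5 
(> = start, * = accepting)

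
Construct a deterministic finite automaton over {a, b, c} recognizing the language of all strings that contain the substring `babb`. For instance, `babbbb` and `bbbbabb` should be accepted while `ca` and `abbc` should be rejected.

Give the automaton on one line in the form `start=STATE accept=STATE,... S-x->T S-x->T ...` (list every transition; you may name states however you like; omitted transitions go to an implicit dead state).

start=s0 accept=s4 s0-a->s0 s0-b->s1 s0-c->s0 s1-a->s2 s1-b->s1 s1-c->s0 s2-a->s0 s2-b->s3 s2-c->s0 s3-a->s2 s3-b->s4 s3-c->s0 s4-a->s4 s4-b->s4 s4-c->s4

Track how much of `babb` has been matched so far: state s0 is no progress, s4 is the absorbing accept state reached once `babb` has occurred. Intermediate states record partial matches; on a mismatch, fall back to the longest reusable overlap.
5 states suffice.
        a   b   c  
>  s0   s0  s1  s0 
   s1   s2  s1  s0 
   s2   s0  s3  s0 
   s3   s2  s4  s0 
 * s4   s4  s4  s4 
(> = start, * = accepting)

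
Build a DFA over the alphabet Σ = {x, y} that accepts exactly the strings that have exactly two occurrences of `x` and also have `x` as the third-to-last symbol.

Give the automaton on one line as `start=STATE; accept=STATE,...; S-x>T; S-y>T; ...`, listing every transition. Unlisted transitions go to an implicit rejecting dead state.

start=S0; accept=S5,S6,S8; S0-x>S1; S0-y>S0; S1-x>S2; S1-y>S3; S2-x>S4; S2-y>S5; S3-x>S6; S3-y>S7; S4-x>S4; S4-y>S4; S5-x>S4; S5-y>S8; S6-x>S4; S6-y>S9; S7-x>S10; S7-y>S7; S8-x>S4; S8-y>S4; S9-x>S4; S9-y>S8; S10-x>S4; S10-y>S9

Handle the two conditions separately and then intersect. The first has 4 states tracking the count of `x`s, saturating at 3; the second has 15 states tracking the last 3 symbols read. A product state is a pair (one from each), accepting exactly when both do. Minimizing collapses redundant product states.
11 states suffice.
          x    y  
>  S0     S1   S0 
   S1     S2   S3 
   S2     S4   S5 
   S3     S6   S7 
   S4     S4   S4 
 * S5     S4   S8 
 * S6     S4   S9 
   S7    S10   S7 
 * S8     S4   S4 
   S9     S4   S8 
   S10    S4   S9 
(> = start, * = accepting)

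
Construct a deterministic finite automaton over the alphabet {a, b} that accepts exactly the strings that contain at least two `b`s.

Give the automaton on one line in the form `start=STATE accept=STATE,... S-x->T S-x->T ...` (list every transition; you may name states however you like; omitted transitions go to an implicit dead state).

Only the number of `b`s matters, and only up to 3. Make a chain s0 → s1 → s2 → s3 advanced by each `b` (with s3 absorbing); every other symbol self-loops. The accepting set is {s2, s3}.
A 4-state machine:
        a   b  
>  s0   s0  s1 
   s1   s1  s2 
 * s2   s2  s3 
 * s3   s3  s3 
(> = start, * = accepting)

start=s0 accept=s2,s3 s0-a->s0 s0-b->s1 s1-a->s1 s1-b->s2 s2-a->s2 s2-b->s3 s3-a->s3 s3-b->s3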